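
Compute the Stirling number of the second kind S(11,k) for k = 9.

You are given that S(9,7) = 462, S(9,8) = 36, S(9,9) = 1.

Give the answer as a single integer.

i=10: T(10,8)=462+8·36=750 | T(10,9)=36+9·1=45
i=11: T(11,9)=750+9·45=1155
Read S(11,9) = 1155.

1155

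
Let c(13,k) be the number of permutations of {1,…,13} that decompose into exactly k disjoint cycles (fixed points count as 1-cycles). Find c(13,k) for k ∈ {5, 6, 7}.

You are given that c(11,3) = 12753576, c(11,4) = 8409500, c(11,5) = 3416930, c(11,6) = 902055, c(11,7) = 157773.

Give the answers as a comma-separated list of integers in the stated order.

657206836, 206070150, 44990231

@12  (12,4):8409500·11+12753576→105258076, (12,5):3416930·11+8409500→45995730, (12,6):902055·11+3416930→13339535, (12,7):157773·11+902055→2637558
@13  (13,5):45995730·12+105258076→657206836, (13,6):13339535·12+45995730→206070150, (13,7):2637558·12+13339535→44990231
Read c(13,5) = 657206836, c(13,6) = 206070150, c(13,7) = 44990231.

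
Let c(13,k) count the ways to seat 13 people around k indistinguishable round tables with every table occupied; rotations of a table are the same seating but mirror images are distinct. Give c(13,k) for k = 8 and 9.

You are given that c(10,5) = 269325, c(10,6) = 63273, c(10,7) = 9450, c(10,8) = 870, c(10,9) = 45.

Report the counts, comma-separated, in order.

6926634, 749463

@11  (11,6):63273·10+269325→902055, (11,7):9450·10+63273→157773, (11,8):870·10+9450→18150, (11,9):45·10+870→1320
@12  (12,7):157773·11+902055→2637558, (12,8):18150·11+157773→357423, (12,9):1320·11+18150→32670
@13  (13,8):357423·12+2637558→6926634, (13,9):32670·12+357423→749463
Read c(13,8) = 6926634, c(13,9) = 749463.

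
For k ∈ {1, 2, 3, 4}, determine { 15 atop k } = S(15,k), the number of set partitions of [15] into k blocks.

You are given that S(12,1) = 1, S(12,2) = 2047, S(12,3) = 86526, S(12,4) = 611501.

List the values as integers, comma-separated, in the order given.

@13  (13,1):1·1+0→1, (13,2):2047·2+1→4095, (13,3):86526·3+2047→261625, (13,4):611501·4+86526→2532530
@14  (14,1):1·1+0→1, (14,2):4095·2+1→8191, (14,3):261625·3+4095→788970, (14,4):2532530·4+261625→10391745
@15  (15,1):1·1+0→1, (15,2):8191·2+1→16383, (15,3):788970·3+8191→2375101, (15,4):10391745·4+788970→42355950
Read S(15,1) = 1, S(15,2) = 16383, S(15,3) = 2375101, S(15,4) = 42355950.

1, 16383, 2375101, 42355950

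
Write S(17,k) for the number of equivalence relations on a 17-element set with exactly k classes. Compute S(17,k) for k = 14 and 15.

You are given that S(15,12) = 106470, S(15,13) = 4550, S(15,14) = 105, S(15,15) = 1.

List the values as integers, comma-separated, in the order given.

[16] T[16,13]:13*4550+106470=165620 · T[16,14]:14*105+4550=6020 · T[16,15]:15*1+105=120
[17] T[17,14]:14*6020+165620=249900 · T[17,15]:15*120+6020=7820
Read S(17,14) = 249900, S(17,15) = 7820.

249900, 7820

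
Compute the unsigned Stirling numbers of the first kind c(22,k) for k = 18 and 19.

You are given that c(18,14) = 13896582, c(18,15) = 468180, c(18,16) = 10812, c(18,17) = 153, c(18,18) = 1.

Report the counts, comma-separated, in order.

79721796, 1689765

i=19: T(19,15)=13896582+18·468180=22323822 | T(19,16)=468180+18·10812=662796 | T(19,17)=10812+18·153=13566 | T(19,18)=153+18·1=171 | T(19,19)=1+18·0=1
i=20: T(20,16)=22323822+19·662796=34916946 | T(20,17)=662796+19·13566=920550 | T(20,18)=13566+19·171=16815 | T(20,19)=171+19·1=190
i=21: T(21,17)=34916946+20·920550=53327946 | T(21,18)=920550+20·16815=1256850 | T(21,19)=16815+20·190=20615
i=22: T(22,18)=53327946+21·1256850=79721796 | T(22,19)=1256850+21·20615=1689765
Read c(22,18) = 79721796, c(22,19) = 1689765.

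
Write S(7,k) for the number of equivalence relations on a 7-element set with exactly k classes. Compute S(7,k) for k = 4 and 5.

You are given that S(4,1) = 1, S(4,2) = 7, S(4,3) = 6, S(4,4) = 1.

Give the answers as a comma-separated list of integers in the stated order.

r5: T_5,2=2×7+1=15; T_5,3=3×6+7=25; T_5,4=4×1+6=10; T_5,5=5×0+1=1
r6: T_6,3=3×25+15=90; T_6,4=4×10+25=65; T_6,5=5×1+10=15
r7: T_7,4=4×65+90=350; T_7,5=5×15+65=140
Read S(7,4) = 350, S(7,5) = 140.

350, 140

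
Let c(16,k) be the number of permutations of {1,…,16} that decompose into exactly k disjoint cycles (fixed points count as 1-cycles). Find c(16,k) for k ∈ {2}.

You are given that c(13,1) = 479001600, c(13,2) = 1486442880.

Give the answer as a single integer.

4339163001600

i=14: T(14,1)=0+13·479001600=6227020800 | T(14,2)=479001600+13·1486442880=19802759040
i=15: T(15,1)=0+14·6227020800=87178291200 | T(15,2)=6227020800+14·19802759040=283465647360
i=16: T(16,2)=87178291200+15·283465647360=4339163001600
Read c(16,2) = 4339163001600.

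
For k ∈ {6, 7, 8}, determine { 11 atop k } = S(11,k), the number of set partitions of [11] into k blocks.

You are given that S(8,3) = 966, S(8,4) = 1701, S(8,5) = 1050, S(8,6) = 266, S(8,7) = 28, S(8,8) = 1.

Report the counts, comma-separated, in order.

i=9: T(9,4)=966+4·1701=7770 | T(9,5)=1701+5·1050=6951 | T(9,6)=1050+6·266=2646 | T(9,7)=266+7·28=462 | T(9,8)=28+8·1=36
i=10: T(10,5)=7770+5·6951=42525 | T(10,6)=6951+6·2646=22827 | T(10,7)=2646+7·462=5880 | T(10,8)=462+8·36=750
i=11: T(11,6)=42525+6·22827=179487 | T(11,7)=22827+7·5880=63987 | T(11,8)=5880+8·750=11880
Read S(11,6) = 179487, S(11,7) = 63987, S(11,8) = 11880.

179487, 63987, 11880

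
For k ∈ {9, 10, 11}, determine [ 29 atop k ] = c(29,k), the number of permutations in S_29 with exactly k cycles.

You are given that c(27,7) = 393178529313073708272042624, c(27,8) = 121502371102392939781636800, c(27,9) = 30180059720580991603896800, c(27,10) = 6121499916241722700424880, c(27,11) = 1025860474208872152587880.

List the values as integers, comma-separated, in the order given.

29891934088703915048808047424, 6409259592413089839517170080, 1142413073615783087483702480

@28  (28,8):121502371102392939781636800·27+393178529313073708272042624→3673742549077683082376236224, (28,9):30180059720580991603896800·27+121502371102392939781636800→936363983558079713086850400, (28,10):6121499916241722700424880·27+30180059720580991603896800→195460557459107504515368560, (28,11):1025860474208872152587880·27+6121499916241722700424880→33819732719881270820297640
@29  (29,9):936363983558079713086850400·28+3673742549077683082376236224→29891934088703915048808047424, (29,10):195460557459107504515368560·28+936363983558079713086850400→6409259592413089839517170080, (29,11):33819732719881270820297640·28+195460557459107504515368560→1142413073615783087483702480
Read c(29,9) = 29891934088703915048808047424, c(29,10) = 6409259592413089839517170080, c(29,11) = 1142413073615783087483702480.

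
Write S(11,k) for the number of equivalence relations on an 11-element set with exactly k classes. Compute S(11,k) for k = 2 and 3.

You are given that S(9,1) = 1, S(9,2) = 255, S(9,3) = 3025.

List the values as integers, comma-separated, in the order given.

[10] T[10,1]:1*1+0=1 · T[10,2]:2*255+1=511 · T[10,3]:3*3025+255=9330
[11] T[11,2]:2*511+1=1023 · T[11,3]:3*9330+511=28501
Read S(11,2) = 1023, S(11,3) = 28501.

1023, 28501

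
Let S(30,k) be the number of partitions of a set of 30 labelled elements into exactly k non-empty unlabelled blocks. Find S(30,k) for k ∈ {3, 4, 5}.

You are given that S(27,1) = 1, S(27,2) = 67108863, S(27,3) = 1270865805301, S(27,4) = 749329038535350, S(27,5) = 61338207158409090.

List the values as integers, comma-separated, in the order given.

i=28: T(28,1)=0+1·1=1 | T(28,2)=1+2·67108863=134217727 | T(28,3)=67108863+3·1270865805301=3812664524766 | T(28,4)=1270865805301+4·749329038535350=2998587019946701 | T(28,5)=749329038535350+5·61338207158409090=307440364830580800
i=29: T(29,2)=1+2·134217727=268435455 | T(29,3)=134217727+3·3812664524766=11438127792025 | T(29,4)=3812664524766+4·2998587019946701=11998160744311570 | T(29,5)=2998587019946701+5·307440364830580800=1540200411172850701
i=30: T(30,3)=268435455+3·11438127792025=34314651811530 | T(30,4)=11438127792025+4·11998160744311570=48004081105038305 | T(30,5)=11998160744311570+5·1540200411172850701=7713000216608565075
Read S(30,3) = 34314651811530, S(30,4) = 48004081105038305, S(30,5) = 7713000216608565075.

34314651811530, 48004081105038305, 7713000216608565075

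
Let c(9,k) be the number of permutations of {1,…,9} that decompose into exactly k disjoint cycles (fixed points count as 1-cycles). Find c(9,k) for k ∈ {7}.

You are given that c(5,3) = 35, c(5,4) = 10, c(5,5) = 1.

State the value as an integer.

r6: T_6,4=5×10+35=85; T_6,5=5×1+10=15; T_6,6=5×0+1=1
r7: T_7,5=6×15+85=175; T_7,6=6×1+15=21; T_7,7=6×0+1=1
r8: T_8,6=7×21+175=322; T_8,7=7×1+21=28
r9: T_9,7=8×28+322=546
Read c(9,7) = 546.

546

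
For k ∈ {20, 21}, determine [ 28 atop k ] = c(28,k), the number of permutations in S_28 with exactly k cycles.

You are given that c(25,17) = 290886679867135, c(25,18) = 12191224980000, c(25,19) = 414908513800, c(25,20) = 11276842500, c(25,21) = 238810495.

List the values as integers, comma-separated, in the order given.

2280730371654735, 71603372991150

@26  (26,18):12191224980000·25+290886679867135→595667304367135, (26,19):414908513800·25+12191224980000→22563937825000, (26,20):11276842500·25+414908513800→696829576300, (26,21):238810495·25+11276842500→17247104875
@27  (27,19):22563937825000·26+595667304367135→1182329687817135, (27,20):696829576300·26+22563937825000→40681506808800, (27,21):17247104875·26+696829576300→1145254303050
@28  (28,20):40681506808800·27+1182329687817135→2280730371654735, (28,21):1145254303050·27+40681506808800→71603372991150
Read c(28,20) = 2280730371654735, c(28,21) = 71603372991150.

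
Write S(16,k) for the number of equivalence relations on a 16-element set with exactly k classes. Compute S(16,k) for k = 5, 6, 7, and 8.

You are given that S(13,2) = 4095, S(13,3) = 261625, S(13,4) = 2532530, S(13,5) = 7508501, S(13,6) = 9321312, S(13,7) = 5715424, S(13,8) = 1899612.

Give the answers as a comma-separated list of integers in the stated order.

@14  (14,3):261625·3+4095→788970, (14,4):2532530·4+261625→10391745, (14,5):7508501·5+2532530→40075035, (14,6):9321312·6+7508501→63436373, (14,7):5715424·7+9321312→49329280, (14,8):1899612·8+5715424→20912320
@15  (15,4):10391745·4+788970→42355950, (15,5):40075035·5+10391745→210766920, (15,6):63436373·6+40075035→420693273, (15,7):49329280·7+63436373→408741333, (15,8):20912320·8+49329280→216627840
@16  (16,5):210766920·5+42355950→1096190550, (16,6):420693273·6+210766920→2734926558, (16,7):408741333·7+420693273→3281882604, (16,8):216627840·8+408741333→2141764053
Read S(16,5) = 1096190550, S(16,6) = 2734926558, S(16,7) = 3281882604, S(16,8) = 2141764053.

1096190550, 2734926558, 3281882604, 2141764053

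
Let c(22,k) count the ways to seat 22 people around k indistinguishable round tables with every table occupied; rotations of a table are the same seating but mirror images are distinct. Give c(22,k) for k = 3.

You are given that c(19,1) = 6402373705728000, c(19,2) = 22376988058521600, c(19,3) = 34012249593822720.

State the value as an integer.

@20  (20,1):6402373705728000·19+0→121645100408832000, (20,2):22376988058521600·19+6402373705728000→431565146817638400, (20,3):34012249593822720·19+22376988058521600→668609730341153280
@21  (21,2):431565146817638400·20+121645100408832000→8752948036761600000, (21,3):668609730341153280·20+431565146817638400→13803759753640704000
@22  (22,3):13803759753640704000·21+8752948036761600000→298631902863216384000
Read c(22,3) = 298631902863216384000.

298631902863216384000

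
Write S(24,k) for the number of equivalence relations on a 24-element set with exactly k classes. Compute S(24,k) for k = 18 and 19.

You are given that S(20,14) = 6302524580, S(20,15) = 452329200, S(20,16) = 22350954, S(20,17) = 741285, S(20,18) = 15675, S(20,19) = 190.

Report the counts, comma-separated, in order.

r21: T_21,15=15×452329200+6302524580=13087462580; T_21,16=16×22350954+452329200=809944464; T_21,17=17×741285+22350954=34952799; T_21,18=18×15675+741285=1023435; T_21,19=19×190+15675=19285
r22: T_22,16=16×809944464+13087462580=26046574004; T_22,17=17×34952799+809944464=1404142047; T_22,18=18×1023435+34952799=53374629; T_22,19=19×19285+1023435=1389850
r23: T_23,17=17×1404142047+26046574004=49916988803; T_23,18=18×53374629+1404142047=2364885369; T_23,19=19×1389850+53374629=79781779
r24: T_24,18=18×2364885369+49916988803=92484925445; T_24,19=19×79781779+2364885369=3880739170
Read S(24,18) = 92484925445, S(24,19) = 3880739170.

92484925445, 3880739170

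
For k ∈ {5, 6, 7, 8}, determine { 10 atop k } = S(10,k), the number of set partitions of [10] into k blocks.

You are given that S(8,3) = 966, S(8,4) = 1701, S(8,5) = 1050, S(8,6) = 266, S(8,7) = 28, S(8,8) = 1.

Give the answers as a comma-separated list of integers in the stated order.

42525, 22827, 5880, 750

@9  (9,4):1701·4+966→7770, (9,5):1050·5+1701→6951, (9,6):266·6+1050→2646, (9,7):28·7+266→462, (9,8):1·8+28→36
@10  (10,5):6951·5+7770→42525, (10,6):2646·6+6951→22827, (10,7):462·7+2646→5880, (10,8):36·8+462→750
Read S(10,5) = 42525, S(10,6) = 22827, S(10,7) = 5880, S(10,8) = 750.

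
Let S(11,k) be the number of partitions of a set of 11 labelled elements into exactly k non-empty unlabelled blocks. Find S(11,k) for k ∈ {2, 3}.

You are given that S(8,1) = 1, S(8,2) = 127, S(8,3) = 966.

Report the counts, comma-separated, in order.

@9  (9,1):1·1+0→1, (9,2):127·2+1→255, (9,3):966·3+127→3025
@10  (10,1):1·1+0→1, (10,2):255·2+1→511, (10,3):3025·3+255→9330
@11  (11,2):511·2+1→1023, (11,3):9330·3+511→28501
Read S(11,2) = 1023, S(11,3) = 28501.

1023, 28501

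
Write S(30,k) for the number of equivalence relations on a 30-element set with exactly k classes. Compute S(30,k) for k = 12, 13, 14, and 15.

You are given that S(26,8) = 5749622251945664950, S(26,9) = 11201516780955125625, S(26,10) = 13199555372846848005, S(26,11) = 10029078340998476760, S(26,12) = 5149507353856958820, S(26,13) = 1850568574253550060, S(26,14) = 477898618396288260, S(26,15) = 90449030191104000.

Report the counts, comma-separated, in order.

177979707061075333384555, 102442517922081938561415, 42337710060168129525765, 12879868072770626040000

row 27: T[27][9]=9·11201516780955125625+5749622251945664950=106563273280541795575  T[27][10]=10·13199555372846848005+11201516780955125625=143197070509423605675  T[27][11]=11·10029078340998476760+13199555372846848005=123519417123830092365  T[27][12]=12·5149507353856958820+10029078340998476760=71823166587281982600  T[27][13]=13·1850568574253550060+5149507353856958820=29206898819153109600  T[27][14]=14·477898618396288260+1850568574253550060=8541149231801585700  T[27][15]=15·90449030191104000+477898618396288260=1834634071262848260
row 28: T[28][10]=10·143197070509423605675+106563273280541795575=1538533978374777852325  T[28][11]=11·123519417123830092365+143197070509423605675=1501910658871554621690  T[28][12]=12·71823166587281982600+123519417123830092365=985397416171213883565  T[28][13]=13·29206898819153109600+71823166587281982600=451512851236272407400  T[28][14]=14·8541149231801585700+29206898819153109600=148782988064375309400  T[28][15]=15·1834634071262848260+8541149231801585700=36060660300744309600
row 29: T[29][11]=11·1501910658871554621690+1538533978374777852325=18059551225961878690915  T[29][12]=12·985397416171213883565+1501910658871554621690=13326679652926121224470  T[29][13]=13·451512851236272407400+985397416171213883565=6855064482242755179765  T[29][14]=14·148782988064375309400+451512851236272407400=2534474684137526739000  T[29][15]=15·36060660300744309600+148782988064375309400=689692892575539953400
row 30: T[30][12]=12·13326679652926121224470+18059551225961878690915=177979707061075333384555  T[30][13]=13·6855064482242755179765+13326679652926121224470=102442517922081938561415  T[30][14]=14·2534474684137526739000+6855064482242755179765=42337710060168129525765  T[30][15]=15·689692892575539953400+2534474684137526739000=12879868072770626040000
Read S(30,12) = 177979707061075333384555, S(30,13) = 102442517922081938561415, S(30,14) = 42337710060168129525765, S(30,15) = 12879868072770626040000.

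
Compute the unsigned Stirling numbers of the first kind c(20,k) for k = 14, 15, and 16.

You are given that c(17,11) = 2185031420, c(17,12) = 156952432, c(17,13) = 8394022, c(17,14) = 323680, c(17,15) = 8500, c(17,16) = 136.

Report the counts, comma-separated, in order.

row 18: T[18][12]=17·156952432+2185031420=4853222764  T[18][13]=17·8394022+156952432=299650806  T[18][14]=17·323680+8394022=13896582  T[18][15]=17·8500+323680=468180  T[18][16]=17·136+8500=10812
row 19: T[19][13]=18·299650806+4853222764=10246937272  T[19][14]=18·13896582+299650806=549789282  T[19][15]=18·468180+13896582=22323822  T[19][16]=18·10812+468180=662796
row 20: T[20][14]=19·549789282+10246937272=20692933630  T[20][15]=19·22323822+549789282=973941900  T[20][16]=19·662796+22323822=34916946
Read c(20,14) = 20692933630, c(20,15) = 973941900, c(20,16) = 34916946.

20692933630, 973941900, 34916946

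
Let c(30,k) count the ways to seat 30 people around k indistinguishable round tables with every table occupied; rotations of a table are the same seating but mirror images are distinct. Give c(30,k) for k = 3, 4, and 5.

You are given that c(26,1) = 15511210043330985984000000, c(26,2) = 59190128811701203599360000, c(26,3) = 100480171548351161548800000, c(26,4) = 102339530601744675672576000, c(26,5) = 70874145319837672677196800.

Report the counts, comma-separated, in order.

[27] T[27,1]:26*15511210043330985984000000+0=403291461126605635584000000 · T[27,2]:26*59190128811701203599360000+15511210043330985984000000=1554454559147562279567360000 · T[27,3]:26*100480171548351161548800000+59190128811701203599360000=2671674589068831403868160000 · T[27,4]:26*102339530601744675672576000+100480171548351161548800000=2761307967193712729035776000 · T[27,5]:26*70874145319837672677196800+102339530601744675672576000=1945067308917524165279692800
[28] T[28,1]:27*403291461126605635584000000+0=10888869450418352160768000000 · T[28,2]:27*1554454559147562279567360000+403291461126605635584000000=42373564558110787183902720000 · T[28,3]:27*2671674589068831403868160000+1554454559147562279567360000=73689668464006010184007680000 · T[28,4]:27*2761307967193712729035776000+2671674589068831403868160000=77226989703299075087834112000 · T[28,5]:27*1945067308917524165279692800+2761307967193712729035776000=55278125307966865191587481600
[29] T[29,2]:28*42373564558110787183902720000+10888869450418352160768000000=1197348677077520393310044160000 · T[29,3]:28*73689668464006010184007680000+42373564558110787183902720000=2105684281550279072336117760000 · T[29,4]:28*77226989703299075087834112000+73689668464006010184007680000=2236045380156380112643362816000 · T[29,5]:28*55278125307966865191587481600+77226989703299075087834112000=1625014498326371300452283596800
[30] T[30,3]:29*2105684281550279072336117760000+1197348677077520393310044160000=62262192842035613491057459200000 · T[30,4]:29*2236045380156380112643362816000+2105684281550279072336117760000=66951000306085302338993639424000 · T[30,5]:29*1625014498326371300452283596800+2236045380156380112643362816000=49361465831621147825759587123200
Read c(30,3) = 62262192842035613491057459200000, c(30,4) = 66951000306085302338993639424000, c(30,5) = 49361465831621147825759587123200.

62262192842035613491057459200000, 66951000306085302338993639424000, 49361465831621147825759587123200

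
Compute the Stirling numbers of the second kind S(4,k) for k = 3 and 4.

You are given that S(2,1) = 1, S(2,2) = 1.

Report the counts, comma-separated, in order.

6, 1

@3  (3,2):1·2+1→3, (3,3):0·3+1→1
@4  (4,3):1·3+3→6, (4,4):0·4+1→1
Read S(4,3) = 6, S(4,4) = 1.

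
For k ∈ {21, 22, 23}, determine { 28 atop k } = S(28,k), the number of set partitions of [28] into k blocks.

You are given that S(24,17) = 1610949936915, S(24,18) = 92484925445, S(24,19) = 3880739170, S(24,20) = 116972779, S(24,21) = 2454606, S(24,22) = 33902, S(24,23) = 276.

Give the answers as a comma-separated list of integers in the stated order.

@25  (25,18):92484925445·18+1610949936915→3275678594925, (25,19):3880739170·19+92484925445→166218969675, (25,20):116972779·20+3880739170→6220194750, (25,21):2454606·21+116972779→168519505, (25,22):33902·22+2454606→3200450, (25,23):276·23+33902→40250
@26  (26,19):166218969675·19+3275678594925→6433839018750, (26,20):6220194750·20+166218969675→290622864675, (26,21):168519505·21+6220194750→9759104355, (26,22):3200450·22+168519505→238929405, (26,23):40250·23+3200450→4126200
@27  (27,20):290622864675·20+6433839018750→12246296312250, (27,21):9759104355·21+290622864675→495564056130, (27,22):238929405·22+9759104355→15015551265, (27,23):4126200·23+238929405→333832005
@28  (28,21):495564056130·21+12246296312250→22653141490980, (28,22):15015551265·22+495564056130→825906183960, (28,23):333832005·23+15015551265→22693687380
Read S(28,21) = 22653141490980, S(28,22) = 825906183960, S(28,23) = 22693687380.

22653141490980, 825906183960, 22693687380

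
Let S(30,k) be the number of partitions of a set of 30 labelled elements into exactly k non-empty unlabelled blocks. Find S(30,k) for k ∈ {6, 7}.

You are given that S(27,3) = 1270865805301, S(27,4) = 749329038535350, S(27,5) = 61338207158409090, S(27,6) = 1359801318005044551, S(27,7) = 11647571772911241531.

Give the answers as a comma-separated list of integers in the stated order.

i=28: T(28,4)=1270865805301+4·749329038535350=2998587019946701 | T(28,5)=749329038535350+5·61338207158409090=307440364830580800 | T(28,6)=61338207158409090+6·1359801318005044551=8220146115188676396 | T(28,7)=1359801318005044551+7·11647571772911241531=82892803728383735268
i=29: T(29,5)=2998587019946701+5·307440364830580800=1540200411172850701 | T(29,6)=307440364830580800+6·8220146115188676396=49628317055962639176 | T(29,7)=8220146115188676396+7·82892803728383735268=588469772213874823272
i=30: T(30,6)=1540200411172850701+6·49628317055962639176=299310102746948685757 | T(30,7)=49628317055962639176+7·588469772213874823272=4168916722553086402080
Read S(30,6) = 299310102746948685757, S(30,7) = 4168916722553086402080.

299310102746948685757, 4168916722553086402080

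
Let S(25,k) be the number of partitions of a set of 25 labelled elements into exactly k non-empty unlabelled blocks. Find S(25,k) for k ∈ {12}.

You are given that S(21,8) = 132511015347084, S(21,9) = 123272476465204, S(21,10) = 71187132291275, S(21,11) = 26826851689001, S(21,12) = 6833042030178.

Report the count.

r22: T_22,9=9×123272476465204+132511015347084=1241963303533920; T_22,10=10×71187132291275+123272476465204=835143799377954; T_22,11=11×26826851689001+71187132291275=366282500870286; T_22,12=12×6833042030178+26826851689001=108823356051137
r23: T_23,10=10×835143799377954+1241963303533920=9593401297313460; T_23,11=11×366282500870286+835143799377954=4864251308951100; T_23,12=12×108823356051137+366282500870286=1672162773483930
r24: T_24,11=11×4864251308951100+9593401297313460=63100165695775560; T_24,12=12×1672162773483930+4864251308951100=24930204590758260
r25: T_25,12=12×24930204590758260+63100165695775560=362262620784874680
Read S(25,12) = 362262620784874680.

362262620784874680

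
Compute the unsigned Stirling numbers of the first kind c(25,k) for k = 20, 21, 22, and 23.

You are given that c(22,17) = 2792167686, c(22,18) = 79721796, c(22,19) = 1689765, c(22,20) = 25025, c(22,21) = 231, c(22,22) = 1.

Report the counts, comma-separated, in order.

[23] T[23,18]:22*79721796+2792167686=4546047198 · T[23,19]:22*1689765+79721796=116896626 · T[23,20]:22*25025+1689765=2240315 · T[23,21]:22*231+25025=30107 · T[23,22]:22*1+231=253 · T[23,23]:22*0+1=1
[24] T[24,19]:23*116896626+4546047198=7234669596 · T[24,20]:23*2240315+116896626=168423871 · T[24,21]:23*30107+2240315=2932776 · T[24,22]:23*253+30107=35926 · T[24,23]:23*1+253=276
[25] T[25,20]:24*168423871+7234669596=11276842500 · T[25,21]:24*2932776+168423871=238810495 · T[25,22]:24*35926+2932776=3795000 · T[25,23]:24*276+35926=42550
Read c(25,20) = 11276842500, c(25,21) = 238810495, c(25,22) = 3795000, c(25,23) = 42550.

11276842500, 238810495, 3795000, 42550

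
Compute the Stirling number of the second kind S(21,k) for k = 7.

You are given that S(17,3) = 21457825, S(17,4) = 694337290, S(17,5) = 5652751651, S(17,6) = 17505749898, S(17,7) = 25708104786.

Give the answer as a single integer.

82310957214948

@18  (18,4):694337290·4+21457825→2798806985, (18,5):5652751651·5+694337290→28958095545, (18,6):17505749898·6+5652751651→110687251039, (18,7):25708104786·7+17505749898→197462483400
@19  (19,5):28958095545·5+2798806985→147589284710, (19,6):110687251039·6+28958095545→693081601779, (19,7):197462483400·7+110687251039→1492924634839
@20  (20,6):693081601779·6+147589284710→4306078895384, (20,7):1492924634839·7+693081601779→11143554045652
@21  (21,7):11143554045652·7+4306078895384→82310957214948
Read S(21,7) = 82310957214948.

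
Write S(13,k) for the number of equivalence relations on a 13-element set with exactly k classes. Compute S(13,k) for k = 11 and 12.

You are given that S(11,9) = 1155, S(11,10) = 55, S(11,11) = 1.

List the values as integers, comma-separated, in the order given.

row 12: T[12][10]=10·55+1155=1705  T[12][11]=11·1+55=66  T[12][12]=12·0+1=1
row 13: T[13][11]=11·66+1705=2431  T[13][12]=12·1+66=78
Read S(13,11) = 2431, S(13,12) = 78.

2431, 78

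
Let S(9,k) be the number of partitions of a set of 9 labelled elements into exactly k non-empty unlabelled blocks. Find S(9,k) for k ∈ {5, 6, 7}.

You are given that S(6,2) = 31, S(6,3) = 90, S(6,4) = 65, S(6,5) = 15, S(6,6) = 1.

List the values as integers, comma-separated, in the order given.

6951, 2646, 462

r7: T_7,3=3×90+31=301; T_7,4=4×65+90=350; T_7,5=5×15+65=140; T_7,6=6×1+15=21; T_7,7=7×0+1=1
r8: T_8,4=4×350+301=1701; T_8,5=5×140+350=1050; T_8,6=6×21+140=266; T_8,7=7×1+21=28
r9: T_9,5=5×1050+1701=6951; T_9,6=6×266+1050=2646; T_9,7=7×28+266=462
Read S(9,5) = 6951, S(9,6) = 2646, S(9,7) = 462.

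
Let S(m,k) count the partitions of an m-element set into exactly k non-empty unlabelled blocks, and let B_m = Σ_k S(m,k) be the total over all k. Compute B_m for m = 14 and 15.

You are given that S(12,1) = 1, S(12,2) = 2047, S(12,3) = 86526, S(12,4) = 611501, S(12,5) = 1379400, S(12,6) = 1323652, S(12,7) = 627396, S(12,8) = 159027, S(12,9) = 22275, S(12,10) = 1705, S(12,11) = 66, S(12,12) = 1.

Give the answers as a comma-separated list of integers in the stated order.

@13  (13,1):1·1+0→1, (13,2):2047·2+1→4095, (13,3):86526·3+2047→261625, (13,4):611501·4+86526→2532530, (13,5):1379400·5+611501→7508501, (13,6):1323652·6+1379400→9321312, (13,7):627396·7+1323652→5715424, (13,8):159027·8+627396→1899612, (13,9):22275·9+159027→359502, (13,10):1705·10+22275→39325, (13,11):66·11+1705→2431, (13,12):1·12+66→78, (13,13):0·13+1→1
@14  (14,1):1·1+0→1, (14,2):4095·2+1→8191, (14,3):261625·3+4095→788970, (14,4):2532530·4+261625→10391745, (14,5):7508501·5+2532530→40075035, (14,6):9321312·6+7508501→63436373, (14,7):5715424·7+9321312→49329280, (14,8):1899612·8+5715424→20912320, (14,9):359502·9+1899612→5135130, (14,10):39325·10+359502→752752, (14,11):2431·11+39325→66066, (14,12):78·12+2431→3367, (14,13):1·13+78→91, (14,14):0·14+1→1
@15  (15,1):1·1+0→1, (15,2):8191·2+1→16383, (15,3):788970·3+8191→2375101, (15,4):10391745·4+788970→42355950, (15,5):40075035·5+10391745→210766920, (15,6):63436373·6+40075035→420693273, (15,7):49329280·7+63436373→408741333, (15,8):20912320·8+49329280→216627840, (15,9):5135130·9+20912320→67128490, (15,10):752752·10+5135130→12662650, (15,11):66066·11+752752→1479478, (15,12):3367·12+66066→106470, (15,13):91·13+3367→4550, (15,14):1·14+91→105, (15,15):0·15+1→1
B_14 = ΣS(14,k) = 1+8191+788970+10391745+40075035+63436373+49329280+20912320+5135130+752752+66066+3367+91+1 = 190899322
B_15 = ΣS(15,k) = 1+16383+2375101+42355950+210766920+420693273+408741333+216627840+67128490+12662650+1479478+106470+4550+105+1 = 1382958545

190899322, 1382958545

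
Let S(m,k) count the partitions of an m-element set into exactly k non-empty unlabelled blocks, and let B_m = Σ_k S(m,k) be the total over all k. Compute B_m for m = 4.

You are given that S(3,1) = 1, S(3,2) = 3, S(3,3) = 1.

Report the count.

15

r4: T_4,1=1×1+0=1; T_4,2=2×3+1=7; T_4,3=3×1+3=6; T_4,4=4×0+1=1
B_4 = ΣS(4,k) = 1+7+6+1 = 15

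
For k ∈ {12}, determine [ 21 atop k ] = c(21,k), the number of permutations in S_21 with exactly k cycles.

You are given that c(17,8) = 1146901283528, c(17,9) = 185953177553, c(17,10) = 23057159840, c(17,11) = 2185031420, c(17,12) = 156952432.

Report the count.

135585182899530

row 18: T[18][9]=17·185953177553+1146901283528=4308105301929  T[18][10]=17·23057159840+185953177553=577924894833  T[18][11]=17·2185031420+23057159840=60202693980  T[18][12]=17·156952432+2185031420=4853222764
row 19: T[19][10]=18·577924894833+4308105301929=14710753408923  T[19][11]=18·60202693980+577924894833=1661573386473  T[19][12]=18·4853222764+60202693980=147560703732
row 20: T[20][11]=19·1661573386473+14710753408923=46280647751910  T[20][12]=19·147560703732+1661573386473=4465226757381
row 21: T[21][12]=20·4465226757381+46280647751910=135585182899530
Read c(21,12) = 135585182899530.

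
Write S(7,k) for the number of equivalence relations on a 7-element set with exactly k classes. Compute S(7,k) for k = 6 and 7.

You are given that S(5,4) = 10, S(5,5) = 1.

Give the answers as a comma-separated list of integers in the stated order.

21, 1

@6  (6,5):1·5+10→15, (6,6):0·6+1→1
@7  (7,6):1·6+15→21, (7,7):0·7+1→1
Read S(7,6) = 21, S(7,7) = 1.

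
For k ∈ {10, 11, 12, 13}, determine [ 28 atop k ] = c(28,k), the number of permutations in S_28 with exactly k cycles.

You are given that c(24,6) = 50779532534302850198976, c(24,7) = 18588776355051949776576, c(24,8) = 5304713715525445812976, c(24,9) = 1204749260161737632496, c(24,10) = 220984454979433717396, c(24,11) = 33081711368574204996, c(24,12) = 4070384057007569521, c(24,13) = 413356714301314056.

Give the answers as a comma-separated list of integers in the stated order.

195460557459107504515368560, 33819732719881270820297640, 4894196422205298253024980, 596287888163635369624650

i=25: T(25,7)=50779532534302850198976+24·18588776355051949776576=496910165055549644836800 | T(25,8)=18588776355051949776576+24·5304713715525445812976=145901905527662649288000 | T(25,9)=5304713715525445812976+24·1204749260161737632496=34218695959407148992880 | T(25,10)=1204749260161737632496+24·220984454979433717396=6508376179668146850000 | T(25,11)=220984454979433717396+24·33081711368574204996=1014945527825214637300 | T(25,12)=33081711368574204996+24·4070384057007569521=130770928736755873500 | T(25,13)=4070384057007569521+24·413356714301314056=13990945200239106865
i=26: T(26,8)=496910165055549644836800+25·145901905527662649288000=4144457803247115877036800 | T(26,9)=145901905527662649288000+25·34218695959407148992880=1001369304512841374110000 | T(26,10)=34218695959407148992880+25·6508376179668146850000=196928100451110820242880 | T(26,11)=6508376179668146850000+25·1014945527825214637300=31882014375298512782500 | T(26,12)=1014945527825214637300+25·130770928736755873500=4284218746244111474800 | T(26,13)=130770928736755873500+25·13990945200239106865=480544558742733545125
i=27: T(27,9)=4144457803247115877036800+26·1001369304512841374110000=30180059720580991603896800 | T(27,10)=1001369304512841374110000+26·196928100451110820242880=6121499916241722700424880 | T(27,11)=196928100451110820242880+26·31882014375298512782500=1025860474208872152587880 | T(27,12)=31882014375298512782500+26·4284218746244111474800=143271701777645411127300 | T(27,13)=4284218746244111474800+26·480544558742733545125=16778377273555183648050
i=28: T(28,10)=30180059720580991603896800+27·6121499916241722700424880=195460557459107504515368560 | T(28,11)=6121499916241722700424880+27·1025860474208872152587880=33819732719881270820297640 | T(28,12)=1025860474208872152587880+27·143271701777645411127300=4894196422205298253024980 | T(28,13)=143271701777645411127300+27·16778377273555183648050=596287888163635369624650
Read c(28,10) = 195460557459107504515368560, c(28,11) = 33819732719881270820297640, c(28,12) = 4894196422205298253024980, c(28,13) = 596287888163635369624650.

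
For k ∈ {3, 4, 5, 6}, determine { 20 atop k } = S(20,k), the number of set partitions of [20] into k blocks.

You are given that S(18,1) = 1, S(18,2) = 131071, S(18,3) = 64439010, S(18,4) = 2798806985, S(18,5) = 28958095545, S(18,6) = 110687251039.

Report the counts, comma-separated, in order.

580606446, 45232115901, 749206090500, 4306078895384

i=19: T(19,2)=1+2·131071=262143 | T(19,3)=131071+3·64439010=193448101 | T(19,4)=64439010+4·2798806985=11259666950 | T(19,5)=2798806985+5·28958095545=147589284710 | T(19,6)=28958095545+6·110687251039=693081601779
i=20: T(20,3)=262143+3·193448101=580606446 | T(20,4)=193448101+4·11259666950=45232115901 | T(20,5)=11259666950+5·147589284710=749206090500 | T(20,6)=147589284710+6·693081601779=4306078895384
Read S(20,3) = 580606446, S(20,4) = 45232115901, S(20,5) = 749206090500, S(20,6) = 4306078895384.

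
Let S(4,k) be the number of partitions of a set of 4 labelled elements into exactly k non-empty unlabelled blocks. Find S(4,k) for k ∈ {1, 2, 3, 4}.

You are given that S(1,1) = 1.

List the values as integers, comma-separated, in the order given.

r2: T_2,1=1×1+0=1; T_2,2=2×0+1=1
r3: T_3,1=1×1+0=1; T_3,2=2×1+1=3; T_3,3=3×0+1=1
r4: T_4,1=1×1+0=1; T_4,2=2×3+1=7; T_4,3=3×1+3=6; T_4,4=4×0+1=1
Read S(4,1) = 1, S(4,2) = 7, S(4,3) = 6, S(4,4) = 1.

1, 7, 6, 1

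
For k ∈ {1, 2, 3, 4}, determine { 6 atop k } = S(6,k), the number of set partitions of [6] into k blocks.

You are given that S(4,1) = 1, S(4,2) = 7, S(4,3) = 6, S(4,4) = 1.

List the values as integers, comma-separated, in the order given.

r5: T_5,1=1×1+0=1; T_5,2=2×7+1=15; T_5,3=3×6+7=25; T_5,4=4×1+6=10
r6: T_6,1=1×1+0=1; T_6,2=2×15+1=31; T_6,3=3×25+15=90; T_6,4=4×10+25=65
Read S(6,1) = 1, S(6,2) = 31, S(6,3) = 90, S(6,4) = 65.

1, 31, 90, 65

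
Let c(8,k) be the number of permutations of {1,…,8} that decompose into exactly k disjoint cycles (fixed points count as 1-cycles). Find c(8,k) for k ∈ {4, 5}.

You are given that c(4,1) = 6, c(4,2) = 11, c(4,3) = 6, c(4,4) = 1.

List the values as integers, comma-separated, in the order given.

i=5: T(5,1)=0+4·6=24 | T(5,2)=6+4·11=50 | T(5,3)=11+4·6=35 | T(5,4)=6+4·1=10 | T(5,5)=1+4·0=1
i=6: T(6,2)=24+5·50=274 | T(6,3)=50+5·35=225 | T(6,4)=35+5·10=85 | T(6,5)=10+5·1=15
i=7: T(7,3)=274+6·225=1624 | T(7,4)=225+6·85=735 | T(7,5)=85+6·15=175
i=8: T(8,4)=1624+7·735=6769 | T(8,5)=735+7·175=1960
Read c(8,4) = 6769, c(8,5) = 1960.

6769, 1960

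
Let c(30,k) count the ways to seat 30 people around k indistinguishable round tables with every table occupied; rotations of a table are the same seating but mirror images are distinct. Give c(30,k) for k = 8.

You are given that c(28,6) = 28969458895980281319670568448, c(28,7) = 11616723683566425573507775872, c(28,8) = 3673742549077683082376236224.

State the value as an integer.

row 29: T[29][7]=28·11616723683566425573507775872+28969458895980281319670568448=354237722035840197377888292864  T[29][8]=28·3673742549077683082376236224+11616723683566425573507775872=114481515057741551880042390144
row 30: T[30][8]=29·114481515057741551880042390144+354237722035840197377888292864=3674201658710345201899117607040
Read c(30,8) = 3674201658710345201899117607040.

3674201658710345201899117607040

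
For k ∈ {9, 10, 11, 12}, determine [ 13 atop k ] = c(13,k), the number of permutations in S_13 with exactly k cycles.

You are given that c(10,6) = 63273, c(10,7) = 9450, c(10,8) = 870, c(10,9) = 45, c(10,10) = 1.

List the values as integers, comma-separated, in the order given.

r11: T_11,7=10×9450+63273=157773; T_11,8=10×870+9450=18150; T_11,9=10×45+870=1320; T_11,10=10×1+45=55; T_11,11=10×0+1=1
r12: T_12,8=11×18150+157773=357423; T_12,9=11×1320+18150=32670; T_12,10=11×55+1320=1925; T_12,11=11×1+55=66; T_12,12=11×0+1=1
r13: T_13,9=12×32670+357423=749463; T_13,10=12×1925+32670=55770; T_13,11=12×66+1925=2717; T_13,12=12×1+66=78
Read c(13,9) = 749463, c(13,10) = 55770, c(13,11) = 2717, c(13,12) = 78.

749463, 55770, 2717, 78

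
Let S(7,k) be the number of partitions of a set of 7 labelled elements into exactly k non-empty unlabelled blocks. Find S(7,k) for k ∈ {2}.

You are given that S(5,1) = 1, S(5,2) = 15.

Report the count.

i=6: T(6,1)=0+1·1=1 | T(6,2)=1+2·15=31
i=7: T(7,2)=1+2·31=63
Read S(7,2) = 63.

63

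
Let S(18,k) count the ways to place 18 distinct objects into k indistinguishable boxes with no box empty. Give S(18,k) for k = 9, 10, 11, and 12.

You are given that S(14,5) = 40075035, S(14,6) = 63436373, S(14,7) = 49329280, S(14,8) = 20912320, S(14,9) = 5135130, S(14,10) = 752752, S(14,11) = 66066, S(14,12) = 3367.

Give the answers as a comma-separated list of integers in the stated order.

106175395755, 37112163803, 8391004908, 1256328866

r15: T_15,6=6×63436373+40075035=420693273; T_15,7=7×49329280+63436373=408741333; T_15,8=8×20912320+49329280=216627840; T_15,9=9×5135130+20912320=67128490; T_15,10=10×752752+5135130=12662650; T_15,11=11×66066+752752=1479478; T_15,12=12×3367+66066=106470
r16: T_16,7=7×408741333+420693273=3281882604; T_16,8=8×216627840+408741333=2141764053; T_16,9=9×67128490+216627840=820784250; T_16,10=10×12662650+67128490=193754990; T_16,11=11×1479478+12662650=28936908; T_16,12=12×106470+1479478=2757118
r17: T_17,8=8×2141764053+3281882604=20415995028; T_17,9=9×820784250+2141764053=9528822303; T_17,10=10×193754990+820784250=2758334150; T_17,11=11×28936908+193754990=512060978; T_17,12=12×2757118+28936908=62022324
r18: T_18,9=9×9528822303+20415995028=106175395755; T_18,10=10×2758334150+9528822303=37112163803; T_18,11=11×512060978+2758334150=8391004908; T_18,12=12×62022324+512060978=1256328866
Read S(18,9) = 106175395755, S(18,10) = 37112163803, S(18,11) = 8391004908, S(18,12) = 1256328866.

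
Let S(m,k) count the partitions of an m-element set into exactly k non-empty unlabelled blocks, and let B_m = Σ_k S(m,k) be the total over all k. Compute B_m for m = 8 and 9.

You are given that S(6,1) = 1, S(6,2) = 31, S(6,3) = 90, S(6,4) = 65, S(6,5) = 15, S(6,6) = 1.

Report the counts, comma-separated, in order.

4140, 21147

[7] T[7,1]:1*1+0=1 · T[7,2]:2*31+1=63 · T[7,3]:3*90+31=301 · T[7,4]:4*65+90=350 · T[7,5]:5*15+65=140 · T[7,6]:6*1+15=21 · T[7,7]:7*0+1=1
[8] T[8,1]:1*1+0=1 · T[8,2]:2*63+1=127 · T[8,3]:3*301+63=966 · T[8,4]:4*350+301=1701 · T[8,5]:5*140+350=1050 · T[8,6]:6*21+140=266 · T[8,7]:7*1+21=28 · T[8,8]:8*0+1=1
[9] T[9,1]:1*1+0=1 · T[9,2]:2*127+1=255 · T[9,3]:3*966+127=3025 · T[9,4]:4*1701+966=7770 · T[9,5]:5*1050+1701=6951 · T[9,6]:6*266+1050=2646 · T[9,7]:7*28+266=462 · T[9,8]:8*1+28=36 · T[9,9]:9*0+1=1
B_8 = ΣS(8,k) = 1+127+966+1701+1050+266+28+1 = 4140
B_9 = ΣS(9,k) = 1+255+3025+7770+6951+2646+462+36+1 = 21147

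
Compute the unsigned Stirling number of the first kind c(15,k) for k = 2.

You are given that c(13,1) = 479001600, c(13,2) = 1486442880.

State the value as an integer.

283465647360

r14: T_14,1=13×479001600+0=6227020800; T_14,2=13×1486442880+479001600=19802759040
r15: T_15,2=14×19802759040+6227020800=283465647360
Read c(15,2) = 283465647360.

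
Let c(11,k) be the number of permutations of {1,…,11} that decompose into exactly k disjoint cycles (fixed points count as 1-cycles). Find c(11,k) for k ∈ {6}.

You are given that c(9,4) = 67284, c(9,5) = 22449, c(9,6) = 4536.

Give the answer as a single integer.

[10] T[10,5]:9*22449+67284=269325 · T[10,6]:9*4536+22449=63273
[11] T[11,6]:10*63273+269325=902055
Read c(11,6) = 902055.

902055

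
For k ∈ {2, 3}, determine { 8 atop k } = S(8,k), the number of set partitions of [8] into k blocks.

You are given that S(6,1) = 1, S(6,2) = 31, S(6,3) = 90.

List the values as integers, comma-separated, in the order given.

row 7: T[7][1]=1·1+0=1  T[7][2]=2·31+1=63  T[7][3]=3·90+31=301
row 8: T[8][2]=2·63+1=127  T[8][3]=3·301+63=966
Read S(8,2) = 127, S(8,3) = 966.

127, 966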